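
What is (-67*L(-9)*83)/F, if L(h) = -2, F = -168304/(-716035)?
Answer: 59430905/1256 ≈ 47318.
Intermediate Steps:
F = 168304/716035 (F = -168304*(-1/716035) = 168304/716035 ≈ 0.23505)
(-67*L(-9)*83)/F = (-67*(-2)*83)/(168304/716035) = (134*83)*(716035/168304) = 11122*(716035/168304) = 59430905/1256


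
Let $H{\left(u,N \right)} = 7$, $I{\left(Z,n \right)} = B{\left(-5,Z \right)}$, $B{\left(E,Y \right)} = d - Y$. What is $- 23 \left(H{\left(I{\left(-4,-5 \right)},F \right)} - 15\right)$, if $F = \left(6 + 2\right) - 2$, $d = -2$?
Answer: $184$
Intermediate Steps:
$B{\left(E,Y \right)} = -2 - Y$
$I{\left(Z,n \right)} = -2 - Z$
$F = 6$ ($F = 8 - 2 = 6$)
$- 23 \left(H{\left(I{\left(-4,-5 \right)},F \right)} - 15\right) = - 23 \left(7 - 15\right) = \left(-23\right) \left(-8\right) = 184$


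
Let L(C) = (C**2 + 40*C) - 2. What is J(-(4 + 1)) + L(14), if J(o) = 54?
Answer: 808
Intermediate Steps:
L(C) = -2 + C**2 + 40*C
J(-(4 + 1)) + L(14) = 54 + (-2 + 14**2 + 40*14) = 54 + (-2 + 196 + 560) = 54 + 754 = 808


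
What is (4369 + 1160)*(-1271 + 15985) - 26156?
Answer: 81327550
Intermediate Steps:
(4369 + 1160)*(-1271 + 15985) - 26156 = 5529*14714 - 26156 = 81353706 - 26156 = 81327550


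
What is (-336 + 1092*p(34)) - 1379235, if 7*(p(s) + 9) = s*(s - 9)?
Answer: -1256799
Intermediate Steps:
p(s) = -9 + s*(-9 + s)/7 (p(s) = -9 + (s*(s - 9))/7 = -9 + (s*(-9 + s))/7 = -9 + s*(-9 + s)/7)
(-336 + 1092*p(34)) - 1379235 = (-336 + 1092*(-9 - 9/7*34 + (⅐)*34²)) - 1379235 = (-336 + 1092*(-9 - 306/7 + (⅐)*1156)) - 1379235 = (-336 + 1092*(-9 - 306/7 + 1156/7)) - 1379235 = (-336 + 1092*(787/7)) - 1379235 = (-336 + 122772) - 1379235 = 122436 - 1379235 = -1256799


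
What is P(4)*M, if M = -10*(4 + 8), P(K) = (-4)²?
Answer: -1920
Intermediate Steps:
P(K) = 16
M = -120 (M = -10*12 = -120)
P(4)*M = 16*(-120) = -1920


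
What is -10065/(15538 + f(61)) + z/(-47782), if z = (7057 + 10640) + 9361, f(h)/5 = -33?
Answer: -448444232/367276343 ≈ -1.2210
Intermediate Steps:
f(h) = -165 (f(h) = 5*(-33) = -165)
z = 27058 (z = 17697 + 9361 = 27058)
-10065/(15538 + f(61)) + z/(-47782) = -10065/(15538 - 165) + 27058/(-47782) = -10065/15373 + 27058*(-1/47782) = -10065*1/15373 - 13529/23891 = -10065/15373 - 13529/23891 = -448444232/367276343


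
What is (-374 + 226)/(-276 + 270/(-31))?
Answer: 2294/4413 ≈ 0.51983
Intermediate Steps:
(-374 + 226)/(-276 + 270/(-31)) = -148/(-276 + 270*(-1/31)) = -148/(-276 - 270/31) = -148/(-8826/31) = -148*(-31/8826) = 2294/4413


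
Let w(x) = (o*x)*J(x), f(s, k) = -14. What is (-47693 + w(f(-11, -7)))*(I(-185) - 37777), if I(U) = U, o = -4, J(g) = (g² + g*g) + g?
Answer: 1006942050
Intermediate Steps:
J(g) = g + 2*g² (J(g) = (g² + g²) + g = 2*g² + g = g + 2*g²)
w(x) = -4*x²*(1 + 2*x) (w(x) = (-4*x)*(x*(1 + 2*x)) = -4*x²*(1 + 2*x))
(-47693 + w(f(-11, -7)))*(I(-185) - 37777) = (-47693 + (-14)²*(-4 - 8*(-14)))*(-185 - 37777) = (-47693 + 196*(-4 + 112))*(-37962) = (-47693 + 196*108)*(-37962) = (-47693 + 21168)*(-37962) = -26525*(-37962) = 1006942050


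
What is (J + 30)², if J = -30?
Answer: 0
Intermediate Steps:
(J + 30)² = (-30 + 30)² = 0² = 0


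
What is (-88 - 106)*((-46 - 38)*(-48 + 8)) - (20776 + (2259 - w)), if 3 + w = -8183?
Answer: -683061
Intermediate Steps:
w = -8186 (w = -3 - 8183 = -8186)
(-88 - 106)*((-46 - 38)*(-48 + 8)) - (20776 + (2259 - w)) = (-88 - 106)*((-46 - 38)*(-48 + 8)) - (20776 + (2259 - 1*(-8186))) = -(-16296)*(-40) - (20776 + (2259 + 8186)) = -194*3360 - (20776 + 10445) = -651840 - 1*31221 = -651840 - 31221 = -683061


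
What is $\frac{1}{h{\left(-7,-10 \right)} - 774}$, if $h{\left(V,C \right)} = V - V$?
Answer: $- \frac{1}{774} \approx -0.001292$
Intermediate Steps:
$h{\left(V,C \right)} = 0$
$\frac{1}{h{\left(-7,-10 \right)} - 774} = \frac{1}{0 - 774} = \frac{1}{-774} = - \frac{1}{774}$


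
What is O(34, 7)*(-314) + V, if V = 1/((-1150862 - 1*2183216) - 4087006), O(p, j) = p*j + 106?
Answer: -801595809345/7421084 ≈ -1.0802e+5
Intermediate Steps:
O(p, j) = 106 + j*p (O(p, j) = j*p + 106 = 106 + j*p)
V = -1/7421084 (V = 1/((-1150862 - 2183216) - 4087006) = 1/(-3334078 - 4087006) = 1/(-7421084) = -1/7421084 ≈ -1.3475e-7)
O(34, 7)*(-314) + V = (106 + 7*34)*(-314) - 1/7421084 = (106 + 238)*(-314) - 1/7421084 = 344*(-314) - 1/7421084 = -108016 - 1/7421084 = -801595809345/7421084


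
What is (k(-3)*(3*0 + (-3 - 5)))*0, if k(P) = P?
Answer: 0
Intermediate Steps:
(k(-3)*(3*0 + (-3 - 5)))*0 = -3*(3*0 + (-3 - 5))*0 = -3*(0 - 8)*0 = -3*(-8)*0 = 24*0 = 0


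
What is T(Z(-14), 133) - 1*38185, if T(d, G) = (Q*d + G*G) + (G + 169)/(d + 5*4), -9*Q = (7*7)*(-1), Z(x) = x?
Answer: -184697/9 ≈ -20522.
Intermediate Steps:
Q = 49/9 (Q = -7*7*(-1)/9 = -49*(-1)/9 = -⅑*(-49) = 49/9 ≈ 5.4444)
T(d, G) = G² + 49*d/9 + (169 + G)/(20 + d) (T(d, G) = (49*d/9 + G*G) + (G + 169)/(d + 5*4) = (49*d/9 + G²) + (169 + G)/(d + 20) = (G² + 49*d/9) + (169 + G)/(20 + d) = G² + 49*d/9 + (169 + G)/(20 + d))
T(Z(-14), 133) - 1*38185 = (169 + 133 + 20*133² + (49/9)*(-14)² + (980/9)*(-14) - 14*133²)/(20 - 14) - 1*38185 = (169 + 133 + 20*17689 + (49/9)*196 - 13720/9 - 14*17689)/6 - 38185 = (169 + 133 + 353780 + 9604/9 - 13720/9 - 247646)/6 - 38185 = (⅙)*(317936/3) - 38185 = 158968/9 - 38185 = -184697/9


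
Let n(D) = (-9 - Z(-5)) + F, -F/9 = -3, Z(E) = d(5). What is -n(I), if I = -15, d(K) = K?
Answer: -13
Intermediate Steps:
Z(E) = 5
F = 27 (F = -9*(-3) = 27)
n(D) = 13 (n(D) = (-9 - 1*5) + 27 = (-9 - 5) + 27 = -14 + 27 = 13)
-n(I) = -1*13 = -13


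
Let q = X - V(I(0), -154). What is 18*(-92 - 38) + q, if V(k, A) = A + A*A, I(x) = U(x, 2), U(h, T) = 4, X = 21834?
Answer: -4068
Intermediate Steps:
I(x) = 4
V(k, A) = A + A²
q = -1728 (q = 21834 - (-154)*(1 - 154) = 21834 - (-154)*(-153) = 21834 - 1*23562 = 21834 - 23562 = -1728)
18*(-92 - 38) + q = 18*(-92 - 38) - 1728 = 18*(-130) - 1728 = -2340 - 1728 = -4068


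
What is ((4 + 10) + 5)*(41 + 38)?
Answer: 1501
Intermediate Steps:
((4 + 10) + 5)*(41 + 38) = (14 + 5)*79 = 19*79 = 1501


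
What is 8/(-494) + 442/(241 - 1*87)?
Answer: 54279/19019 ≈ 2.8539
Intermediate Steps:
8/(-494) + 442/(241 - 1*87) = 8*(-1/494) + 442/(241 - 87) = -4/247 + 442/154 = -4/247 + 442*(1/154) = -4/247 + 221/77 = 54279/19019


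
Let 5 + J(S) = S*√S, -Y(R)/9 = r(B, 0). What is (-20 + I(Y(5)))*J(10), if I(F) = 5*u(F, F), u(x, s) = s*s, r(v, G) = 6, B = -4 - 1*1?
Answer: -72800 + 145600*√10 ≈ 3.8763e+5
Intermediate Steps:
B = -5 (B = -4 - 1 = -5)
Y(R) = -54 (Y(R) = -9*6 = -54)
u(x, s) = s²
J(S) = -5 + S^(3/2) (J(S) = -5 + S*√S = -5 + S^(3/2))
I(F) = 5*F²
(-20 + I(Y(5)))*J(10) = (-20 + 5*(-54)²)*(-5 + 10^(3/2)) = (-20 + 5*2916)*(-5 + 10*√10) = (-20 + 14580)*(-5 + 10*√10) = 14560*(-5 + 10*√10) = -72800 + 145600*√10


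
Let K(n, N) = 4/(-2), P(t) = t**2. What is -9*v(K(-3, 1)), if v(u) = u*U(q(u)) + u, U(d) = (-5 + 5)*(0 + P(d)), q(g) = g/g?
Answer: 18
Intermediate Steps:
q(g) = 1
K(n, N) = -2 (K(n, N) = 4*(-1/2) = -2)
U(d) = 0 (U(d) = (-5 + 5)*(0 + d**2) = 0*d**2 = 0)
v(u) = u (v(u) = u*0 + u = 0 + u = u)
-9*v(K(-3, 1)) = -9*(-2) = 18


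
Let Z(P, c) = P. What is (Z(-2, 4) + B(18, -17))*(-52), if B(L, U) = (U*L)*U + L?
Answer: -271336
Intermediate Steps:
B(L, U) = L + L*U² (B(L, U) = (L*U)*U + L = L*U² + L = L + L*U²)
(Z(-2, 4) + B(18, -17))*(-52) = (-2 + 18*(1 + (-17)²))*(-52) = (-2 + 18*(1 + 289))*(-52) = (-2 + 18*290)*(-52) = (-2 + 5220)*(-52) = 5218*(-52) = -271336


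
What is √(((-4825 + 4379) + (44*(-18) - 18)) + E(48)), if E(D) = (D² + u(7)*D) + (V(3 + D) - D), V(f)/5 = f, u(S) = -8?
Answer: √871 ≈ 29.513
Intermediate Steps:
V(f) = 5*f
E(D) = 15 + D² - 4*D (E(D) = (D² - 8*D) + (5*(3 + D) - D) = (D² - 8*D) + ((15 + 5*D) - D) = (D² - 8*D) + (15 + 4*D) = 15 + D² - 4*D)
√(((-4825 + 4379) + (44*(-18) - 18)) + E(48)) = √(((-4825 + 4379) + (44*(-18) - 18)) + (15 + 48² - 4*48)) = √((-446 + (-792 - 18)) + (15 + 2304 - 192)) = √((-446 - 810) + 2127) = √(-1256 + 2127) = √871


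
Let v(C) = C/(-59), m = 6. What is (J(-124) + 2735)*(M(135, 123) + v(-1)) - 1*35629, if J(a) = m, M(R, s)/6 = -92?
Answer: -91368258/59 ≈ -1.5486e+6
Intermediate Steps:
M(R, s) = -552 (M(R, s) = 6*(-92) = -552)
J(a) = 6
v(C) = -C/59 (v(C) = C*(-1/59) = -C/59)
(J(-124) + 2735)*(M(135, 123) + v(-1)) - 1*35629 = (6 + 2735)*(-552 - 1/59*(-1)) - 1*35629 = 2741*(-552 + 1/59) - 35629 = 2741*(-32567/59) - 35629 = -89266147/59 - 35629 = -91368258/59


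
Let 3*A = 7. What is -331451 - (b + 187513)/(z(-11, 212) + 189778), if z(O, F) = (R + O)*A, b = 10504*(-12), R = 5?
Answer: -62897529029/189764 ≈ -3.3145e+5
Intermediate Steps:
A = 7/3 (A = (⅓)*7 = 7/3 ≈ 2.3333)
b = -126048
z(O, F) = 35/3 + 7*O/3 (z(O, F) = (5 + O)*(7/3) = 35/3 + 7*O/3)
-331451 - (b + 187513)/(z(-11, 212) + 189778) = -331451 - (-126048 + 187513)/((35/3 + (7/3)*(-11)) + 189778) = -331451 - 61465/((35/3 - 77/3) + 189778) = -331451 - 61465/(-14 + 189778) = -331451 - 61465/189764 = -62897529029/189764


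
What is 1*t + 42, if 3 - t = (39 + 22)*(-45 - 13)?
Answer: 3583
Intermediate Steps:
t = 3541 (t = 3 - (39 + 22)*(-45 - 13) = 3 - 61*(-58) = 3 - 1*(-3538) = 3 + 3538 = 3541)
1*t + 42 = 1*3541 + 42 = 3541 + 42 = 3583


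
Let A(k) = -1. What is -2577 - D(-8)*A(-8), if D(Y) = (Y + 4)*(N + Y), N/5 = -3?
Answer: -2485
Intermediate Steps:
N = -15 (N = 5*(-3) = -15)
D(Y) = (-15 + Y)*(4 + Y) (D(Y) = (Y + 4)*(-15 + Y) = (4 + Y)*(-15 + Y) = (-15 + Y)*(4 + Y))
-2577 - D(-8)*A(-8) = -2577 - (-60 + (-8)² - 11*(-8))*(-1) = -2577 - (-60 + 64 + 88)*(-1) = -2577 - 92*(-1) = -2577 - 1*(-92) = -2577 + 92 = -2485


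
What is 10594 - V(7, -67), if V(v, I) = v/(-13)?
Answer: 137729/13 ≈ 10595.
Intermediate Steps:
V(v, I) = -v/13 (V(v, I) = v*(-1/13) = -v/13)
10594 - V(7, -67) = 10594 - (-1)*7/13 = 10594 - 1*(-7/13) = 10594 + 7/13 = 137729/13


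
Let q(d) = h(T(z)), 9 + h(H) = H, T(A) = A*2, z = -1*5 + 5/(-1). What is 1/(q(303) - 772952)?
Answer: -1/772981 ≈ -1.2937e-6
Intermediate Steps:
z = -10 (z = -5 + 5*(-1) = -5 - 5 = -10)
T(A) = 2*A
h(H) = -9 + H
q(d) = -29 (q(d) = -9 + 2*(-10) = -9 - 20 = -29)
1/(q(303) - 772952) = 1/(-29 - 772952) = 1/(-772981) = -1/772981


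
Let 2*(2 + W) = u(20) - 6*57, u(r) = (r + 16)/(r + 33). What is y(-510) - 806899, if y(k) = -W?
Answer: -42756496/53 ≈ -8.0673e+5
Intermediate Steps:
u(r) = (16 + r)/(33 + r)
W = -9151/53 (W = -2 + ((16 + 20)/(33 + 20) - 6*57)/2 = -2 + (36/53 - 342)/2 = -2 + (1/2)*(-18090/53) = -2 - 9045/53 = -9151/53 ≈ -172.66)
y(k) = 9151/53 (y(k) = -1*(-9151/53) = 9151/53)
y(-510) - 806899 = 9151/53 - 806899 = -42756496/53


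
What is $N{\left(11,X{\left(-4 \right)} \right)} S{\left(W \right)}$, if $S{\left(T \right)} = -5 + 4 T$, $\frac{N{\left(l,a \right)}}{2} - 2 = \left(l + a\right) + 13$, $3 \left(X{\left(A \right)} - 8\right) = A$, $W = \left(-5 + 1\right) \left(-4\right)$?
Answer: $\frac{11564}{3} \approx 3854.7$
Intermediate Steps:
$W = 16$ ($W = \left(-4\right) \left(-4\right) = 16$)
$X{\left(A \right)} = 8 + \frac{A}{3}$
$N{\left(l,a \right)} = 30 + 2 a + 2 l$ ($N{\left(l,a \right)} = 4 + 2 \left(\left(l + a\right) + 13\right) = 4 + 2 \left(\left(a + l\right) + 13\right) = 4 + 2 \left(13 + a + l\right) = 4 + \left(26 + 2 a + 2 l\right) = 30 + 2 a + 2 l$)
$N{\left(11,X{\left(-4 \right)} \right)} S{\left(W \right)} = \left(30 + 2 \left(8 + \frac{1}{3} \left(-4\right)\right) + 2 \cdot 11\right) \left(-5 + 4 \cdot 16\right) = \left(30 + 2 \left(8 - \frac{4}{3}\right) + 22\right) \left(-5 + 64\right) = \left(30 + 2 \cdot \frac{20}{3} + 22\right) 59 = \left(30 + \frac{40}{3} + 22\right) 59 = \frac{196}{3} \cdot 59 = \frac{11564}{3}$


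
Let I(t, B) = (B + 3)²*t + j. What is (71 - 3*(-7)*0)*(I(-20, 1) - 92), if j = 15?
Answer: -28187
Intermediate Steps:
I(t, B) = 15 + t*(3 + B)² (I(t, B) = (B + 3)²*t + 15 = (3 + B)²*t + 15 = t*(3 + B)² + 15 = 15 + t*(3 + B)²)
(71 - 3*(-7)*0)*(I(-20, 1) - 92) = (71 - 3*(-7)*0)*((15 - 20*(3 + 1)²) - 92) = (71 + 21*0)*((15 - 20*4²) - 92) = (71 + 0)*((15 - 20*16) - 92) = 71*((15 - 320) - 92) = 71*(-305 - 92) = 71*(-397) = -28187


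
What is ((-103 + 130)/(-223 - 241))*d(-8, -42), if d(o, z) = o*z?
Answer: -567/29 ≈ -19.552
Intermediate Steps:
((-103 + 130)/(-223 - 241))*d(-8, -42) = ((-103 + 130)/(-223 - 241))*(-8*(-42)) = (27/(-464))*336 = (27*(-1/464))*336 = -27/464*336 = -567/29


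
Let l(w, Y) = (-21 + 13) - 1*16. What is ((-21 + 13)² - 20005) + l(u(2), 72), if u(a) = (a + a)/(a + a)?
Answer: -19965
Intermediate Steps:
u(a) = 1 (u(a) = (2*a)/((2*a)) = (2*a)*(1/(2*a)) = 1)
l(w, Y) = -24 (l(w, Y) = -8 - 16 = -24)
((-21 + 13)² - 20005) + l(u(2), 72) = ((-21 + 13)² - 20005) - 24 = ((-8)² - 20005) - 24 = (64 - 20005) - 24 = -19941 - 24 = -19965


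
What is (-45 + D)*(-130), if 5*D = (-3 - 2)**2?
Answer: 5200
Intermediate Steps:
D = 5 (D = (-3 - 2)**2/5 = (1/5)*(-5)**2 = (1/5)*25 = 5)
(-45 + D)*(-130) = (-45 + 5)*(-130) = -40*(-130) = 5200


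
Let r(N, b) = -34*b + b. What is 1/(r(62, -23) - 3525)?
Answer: -1/2766 ≈ -0.00036153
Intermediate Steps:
r(N, b) = -33*b
1/(r(62, -23) - 3525) = 1/(-33*(-23) - 3525) = 1/(759 - 3525) = 1/(-2766) = -1/2766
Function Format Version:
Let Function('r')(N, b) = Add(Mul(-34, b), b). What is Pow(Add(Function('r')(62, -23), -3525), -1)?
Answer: Rational(-1, 2766) ≈ -0.00036153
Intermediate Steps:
Function('r')(N, b) = Mul(-33, b)
Pow(Add(Function('r')(62, -23), -3525), -1) = Pow(Add(Mul(-33, -23), -3525), -1) = Pow(Add(759, -3525), -1) = Pow(-2766, -1) = Rational(-1, 2766)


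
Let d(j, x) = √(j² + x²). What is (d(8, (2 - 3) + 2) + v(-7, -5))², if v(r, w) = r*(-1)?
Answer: (7 + √65)² ≈ 226.87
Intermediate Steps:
v(r, w) = -r
(d(8, (2 - 3) + 2) + v(-7, -5))² = (√(8² + ((2 - 3) + 2)²) - 1*(-7))² = (√(64 + (-1 + 2)²) + 7)² = (√(64 + 1²) + 7)² = (√(64 + 1) + 7)² = (√65 + 7)² = (7 + √65)²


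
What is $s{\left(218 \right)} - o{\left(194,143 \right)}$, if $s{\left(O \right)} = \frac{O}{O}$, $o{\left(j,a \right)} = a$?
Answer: $-142$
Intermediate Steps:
$s{\left(O \right)} = 1$
$s{\left(218 \right)} - o{\left(194,143 \right)} = 1 - 143 = -142$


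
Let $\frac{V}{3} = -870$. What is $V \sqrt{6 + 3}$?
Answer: $-7830$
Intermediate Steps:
$V = -2610$ ($V = 3 \left(-870\right) = -2610$)
$V \sqrt{6 + 3} = - 2610 \sqrt{6 + 3} = - 2610 \sqrt{9} = \left(-2610\right) 3 = -7830$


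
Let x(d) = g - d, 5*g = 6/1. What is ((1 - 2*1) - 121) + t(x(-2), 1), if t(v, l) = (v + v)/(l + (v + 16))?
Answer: -12290/101 ≈ -121.68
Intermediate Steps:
g = 6/5 (g = (6/1)/5 = (6*1)/5 = (1/5)*6 = 6/5 ≈ 1.2000)
x(d) = 6/5 - d
t(v, l) = 2*v/(16 + l + v) (t(v, l) = (2*v)/(l + (16 + v)) = (2*v)/(16 + l + v) = 2*v/(16 + l + v))
((1 - 2*1) - 121) + t(x(-2), 1) = ((1 - 2*1) - 121) + 2*(6/5 - 1*(-2))/(16 + 1 + (6/5 - 1*(-2))) = ((1 - 2) - 121) + 2*(6/5 + 2)/(16 + 1 + (6/5 + 2)) = (-1 - 121) + 2*(16/5)/(16 + 1 + 16/5) = -122 + 2*(16/5)/(101/5) = -122 + 2*(16/5)*(5/101) = -122 + 32/101 = -12290/101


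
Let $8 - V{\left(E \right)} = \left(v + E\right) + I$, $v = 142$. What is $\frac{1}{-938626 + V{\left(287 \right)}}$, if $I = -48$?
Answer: $- \frac{1}{938999} \approx -1.065 \cdot 10^{-6}$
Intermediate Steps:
$V{\left(E \right)} = -86 - E$ ($V{\left(E \right)} = 8 - \left(\left(142 + E\right) - 48\right) = 8 - \left(94 + E\right) = -86 - E$)
$\frac{1}{-938626 + V{\left(287 \right)}} = \frac{1}{-938626 - 373} = \frac{1}{-938999} = - \frac{1}{938999}$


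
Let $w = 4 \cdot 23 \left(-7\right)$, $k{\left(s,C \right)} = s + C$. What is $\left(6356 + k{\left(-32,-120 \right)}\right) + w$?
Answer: $5560$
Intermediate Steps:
$k{\left(s,C \right)} = C + s$
$w = -644$ ($w = 92 \left(-7\right) = -644$)
$\left(6356 + k{\left(-32,-120 \right)}\right) + w = \left(6356 - 152\right) - 644 = 6204 - 644 = 5560$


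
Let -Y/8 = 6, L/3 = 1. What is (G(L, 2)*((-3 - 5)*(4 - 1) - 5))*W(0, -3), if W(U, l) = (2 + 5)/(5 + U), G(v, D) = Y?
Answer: 9744/5 ≈ 1948.8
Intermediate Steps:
L = 3 (L = 3*1 = 3)
Y = -48 (Y = -8*6 = -48)
G(v, D) = -48
W(U, l) = 7/(5 + U)
(G(L, 2)*((-3 - 5)*(4 - 1) - 5))*W(0, -3) = (-48*((-3 - 5)*(4 - 1) - 5))*(7/(5 + 0)) = (-48*(-8*3 - 5))*(7/5) = (-48*(-24 - 5))*(7*(⅕)) = -48*(-29)*(7/5) = 1392*(7/5) = 9744/5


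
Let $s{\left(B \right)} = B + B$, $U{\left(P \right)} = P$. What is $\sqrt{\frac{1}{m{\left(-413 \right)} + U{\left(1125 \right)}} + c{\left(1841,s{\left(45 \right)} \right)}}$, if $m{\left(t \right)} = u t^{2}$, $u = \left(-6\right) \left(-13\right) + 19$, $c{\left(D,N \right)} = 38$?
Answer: $\frac{\sqrt{10403664312117030}}{16546318} \approx 6.1644$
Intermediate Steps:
$s{\left(B \right)} = 2 B$
$u = 97$ ($u = 78 + 19 = 97$)
$m{\left(t \right)} = 97 t^{2}$
$\sqrt{\frac{1}{m{\left(-413 \right)} + U{\left(1125 \right)}} + c{\left(1841,s{\left(45 \right)} \right)}} = \sqrt{\frac{1}{97 \left(-413\right)^{2} + 1125} + 38} = \sqrt{\frac{1}{97 \cdot 170569 + 1125} + 38} = \sqrt{\frac{1}{16545193 + 1125} + 38} = \sqrt{\frac{1}{16546318} + 38} = \sqrt{\frac{628760085}{16546318}} = \frac{\sqrt{10403664312117030}}{16546318}$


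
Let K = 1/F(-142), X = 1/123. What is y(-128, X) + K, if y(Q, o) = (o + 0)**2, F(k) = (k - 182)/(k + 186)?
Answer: -18482/136161 ≈ -0.13574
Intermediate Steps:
F(k) = (-182 + k)/(186 + k)
X = 1/123 ≈ 0.0081301
y(Q, o) = o**2
K = -11/81 (K = 1/((-182 - 142)/(186 - 142)) = 1/(-324/44) = 1/((1/44)*(-324)) = 1/(-81/11) = -11/81 ≈ -0.13580)
y(-128, X) + K = (1/123)**2 - 11/81 = 1/15129 - 11/81 = -18482/136161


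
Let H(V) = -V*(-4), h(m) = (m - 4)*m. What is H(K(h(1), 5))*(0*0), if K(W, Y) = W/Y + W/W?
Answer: 0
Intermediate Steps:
h(m) = m*(-4 + m) (h(m) = (-4 + m)*m = m*(-4 + m))
K(W, Y) = 1 + W/Y (K(W, Y) = W/Y + 1 = 1 + W/Y)
H(V) = 4*V
H(K(h(1), 5))*(0*0) = (4*((1*(-4 + 1) + 5)/5))*(0*0) = (4*((1*(-3) + 5)/5))*0 = (4*((-3 + 5)/5))*0 = (4*((⅕)*2))*0 = (4*(⅖))*0 = (8/5)*0 = 0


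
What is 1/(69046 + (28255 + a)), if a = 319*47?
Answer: 1/112294 ≈ 8.9052e-6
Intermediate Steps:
a = 14993
1/(69046 + (28255 + a)) = 1/(69046 + (28255 + 14993)) = 1/(69046 + 43248) = 1/112294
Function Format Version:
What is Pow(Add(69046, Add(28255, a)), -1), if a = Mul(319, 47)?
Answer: Rational(1, 112294) ≈ 8.9052e-6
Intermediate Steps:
a = 14993
Pow(Add(69046, Add(28255, a)), -1) = Pow(Add(69046, Add(28255, 14993)), -1) = Pow(Add(69046, 43248), -1) = Pow(112294, -1) = Rational(1, 112294)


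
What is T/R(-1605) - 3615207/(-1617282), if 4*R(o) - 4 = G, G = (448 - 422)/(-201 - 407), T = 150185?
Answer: 10939274431583/72058898 ≈ 1.5181e+5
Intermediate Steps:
G = -13/304 (G = 26/(-608) = 26*(-1/608) = -13/304 ≈ -0.042763)
R(o) = 1203/1216 (R(o) = 1 + (¼)*(-13/304) = 1 - 13/1216 = 1203/1216)
T/R(-1605) - 3615207/(-1617282) = 150185/(1203/1216) - 3615207/(-1617282) = 150185*(1216/1203) - 3615207*(-1/1617282) = 182624960/1203 + 1205069/539094 = 10939274431583/72058898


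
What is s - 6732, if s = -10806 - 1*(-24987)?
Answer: 7449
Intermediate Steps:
s = 14181 (s = -10806 + 24987 = 14181)
s - 6732 = 14181 - 6732 = 7449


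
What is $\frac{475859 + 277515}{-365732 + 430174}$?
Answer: $\frac{376687}{32221} \approx 11.691$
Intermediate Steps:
$\frac{475859 + 277515}{-365732 + 430174} = \frac{753374}{64442} = 753374 \cdot \frac{1}{64442} = \frac{376687}{32221}$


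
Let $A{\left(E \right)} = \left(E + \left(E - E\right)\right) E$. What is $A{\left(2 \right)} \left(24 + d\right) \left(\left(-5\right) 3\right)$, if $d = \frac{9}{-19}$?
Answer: $- \frac{26820}{19} \approx -1411.6$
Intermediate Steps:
$A{\left(E \right)} = E^{2}$ ($A{\left(E \right)} = \left(E + 0\right) E = E E = E^{2}$)
$d = - \frac{9}{19}$ ($d = 9 \left(- \frac{1}{19}\right) = - \frac{9}{19} \approx -0.47368$)
$A{\left(2 \right)} \left(24 + d\right) \left(\left(-5\right) 3\right) = 2^{2} \left(24 - \frac{9}{19}\right) \left(\left(-5\right) 3\right) = 4 \cdot \frac{447}{19} \left(-15\right) = \frac{1788}{19} \left(-15\right) = - \frac{26820}{19}$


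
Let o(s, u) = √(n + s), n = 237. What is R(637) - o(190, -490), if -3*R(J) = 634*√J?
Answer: -√427 - 4438*√13/3 ≈ -5354.5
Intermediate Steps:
o(s, u) = √(237 + s)
R(J) = -634*√J/3
R(637) - o(190, -490) = -4438*√13/3 - √(237 + 190) = -4438*√13/3 - √427 = -√427 - 4438*√13/3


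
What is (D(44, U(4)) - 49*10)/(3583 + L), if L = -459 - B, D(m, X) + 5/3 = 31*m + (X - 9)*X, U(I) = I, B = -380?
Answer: 2557/10512 ≈ 0.24325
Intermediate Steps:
D(m, X) = -5/3 + 31*m + X*(-9 + X) (D(m, X) = -5/3 + (31*m + (X - 9)*X) = -5/3 + (31*m + (-9 + X)*X) = -5/3 + (31*m + X*(-9 + X)) = -5/3 + 31*m + X*(-9 + X))
L = -79 (L = -459 - 1*(-380) = -459 + 380 = -79)
(D(44, U(4)) - 49*10)/(3583 + L) = ((-5/3 + 4² - 9*4 + 31*44) - 49*10)/(3583 - 79) = ((-5/3 + 16 - 36 + 1364) - 490)/3504 = (4027/3 - 490)*(1/3504) = (2557/3)*(1/3504) = 2557/10512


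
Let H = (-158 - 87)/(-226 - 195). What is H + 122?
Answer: 51607/421 ≈ 122.58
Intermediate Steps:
H = 245/421 (H = -245/(-421) = -245*(-1/421) = 245/421 ≈ 0.58195)
H + 122 = 245/421 + 122 = 51607/421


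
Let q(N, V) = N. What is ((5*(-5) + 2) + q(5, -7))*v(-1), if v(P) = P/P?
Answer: -18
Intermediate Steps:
v(P) = 1
((5*(-5) + 2) + q(5, -7))*v(-1) = ((5*(-5) + 2) + 5)*1 = ((-25 + 2) + 5)*1 = (-23 + 5)*1 = -18*1 = -18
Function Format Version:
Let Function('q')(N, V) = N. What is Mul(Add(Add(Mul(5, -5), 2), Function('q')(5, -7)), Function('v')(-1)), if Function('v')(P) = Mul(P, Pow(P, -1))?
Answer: -18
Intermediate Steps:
Function('v')(P) = 1
Mul(Add(Add(Mul(5, -5), 2), Function('q')(5, -7)), Function('v')(-1)) = Mul(Add(Add(Mul(5, -5), 2), 5), 1) = Mul(Add(Add(-25, 2), 5), 1) = Mul(Add(-23, 5), 1) = Mul(-18, 1) = -18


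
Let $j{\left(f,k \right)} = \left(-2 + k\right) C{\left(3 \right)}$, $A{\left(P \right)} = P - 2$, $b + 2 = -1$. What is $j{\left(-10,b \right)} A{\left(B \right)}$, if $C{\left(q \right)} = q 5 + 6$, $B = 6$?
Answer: $-420$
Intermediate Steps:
$b = -3$ ($b = -2 - 1 = -3$)
$C{\left(q \right)} = 6 + 5 q$ ($C{\left(q \right)} = 5 q + 6 = 6 + 5 q$)
$A{\left(P \right)} = -2 + P$
$j{\left(f,k \right)} = -42 + 21 k$ ($j{\left(f,k \right)} = \left(-2 + k\right) \left(6 + 5 \cdot 3\right) = \left(-2 + k\right) \left(6 + 15\right) = \left(-2 + k\right) 21 = -42 + 21 k$)
$j{\left(-10,b \right)} A{\left(B \right)} = \left(-42 + 21 \left(-3\right)\right) \left(-2 + 6\right) = \left(-42 - 63\right) 4 = \left(-105\right) 4 = -420$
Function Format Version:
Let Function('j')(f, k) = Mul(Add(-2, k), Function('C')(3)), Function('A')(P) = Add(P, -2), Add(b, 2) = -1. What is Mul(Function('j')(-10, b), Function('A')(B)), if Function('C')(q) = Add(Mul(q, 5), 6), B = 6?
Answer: -420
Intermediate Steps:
b = -3 (b = Add(-2, -1) = -3)
Function('C')(q) = Add(6, Mul(5, q)) (Function('C')(q) = Add(Mul(5, q), 6) = Add(6, Mul(5, q)))
Function('A')(P) = Add(-2, P)
Function('j')(f, k) = Add(-42, Mul(21, k)) (Function('j')(f, k) = Mul(Add(-2, k), Add(6, Mul(5, 3))) = Mul(Add(-2, k), Add(6, 15)) = Mul(Add(-2, k), 21) = Add(-42, Mul(21, k)))
Mul(Function('j')(-10, b), Function('A')(B)) = Mul(Add(-42, Mul(21, -3)), Add(-2, 6)) = Mul(Add(-42, -63), 4) = Mul(-105, 4) = -420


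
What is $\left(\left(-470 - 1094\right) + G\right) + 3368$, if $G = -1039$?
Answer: $765$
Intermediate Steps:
$\left(\left(-470 - 1094\right) + G\right) + 3368 = \left(\left(-470 - 1094\right) - 1039\right) + 3368 = \left(-1564 - 1039\right) + 3368 = -2603 + 3368 = 765$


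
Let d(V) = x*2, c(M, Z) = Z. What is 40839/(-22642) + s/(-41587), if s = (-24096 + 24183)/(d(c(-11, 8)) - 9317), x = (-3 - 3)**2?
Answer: -15701442482931/8705210835230 ≈ -1.8037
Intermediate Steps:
x = 36 (x = (-6)**2 = 36)
d(V) = 72 (d(V) = 36*2 = 72)
s = -87/9245 (s = (-24096 + 24183)/(72 - 9317) = 87/(-9245) = 87*(-1/9245) = -87/9245 ≈ -0.0094105)
40839/(-22642) + s/(-41587) = 40839/(-22642) - 87/9245/(-41587) = 40839*(-1/22642) - 87/9245*(-1/41587) = -40839/22642 + 87/384471815 = -15701442482931/8705210835230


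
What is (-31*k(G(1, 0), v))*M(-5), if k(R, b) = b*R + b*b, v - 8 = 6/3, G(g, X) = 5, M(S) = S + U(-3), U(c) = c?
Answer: 37200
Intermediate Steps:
M(S) = -3 + S (M(S) = S - 3 = -3 + S)
v = 10 (v = 8 + 6/3 = 8 + 6*(1/3) = 8 + 2 = 10)
k(R, b) = b**2 + R*b (k(R, b) = R*b + b**2 = b**2 + R*b)
(-31*k(G(1, 0), v))*M(-5) = (-310*(5 + 10))*(-3 - 5) = -310*15*(-8) = -31*150*(-8) = -4650*(-8) = 37200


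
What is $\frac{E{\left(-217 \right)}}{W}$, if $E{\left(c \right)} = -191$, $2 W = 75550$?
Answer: $- \frac{191}{37775} \approx -0.0050563$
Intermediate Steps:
$W = 37775$ ($W = \frac{1}{2} \cdot 75550 = 37775$)
$\frac{E{\left(-217 \right)}}{W} = - \frac{191}{37775}$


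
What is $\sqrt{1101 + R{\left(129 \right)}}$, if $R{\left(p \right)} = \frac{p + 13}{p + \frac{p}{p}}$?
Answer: $\frac{2 \sqrt{1164085}}{65} \approx 33.198$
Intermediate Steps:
$R{\left(p \right)} = \frac{13 + p}{1 + p}$ ($R{\left(p \right)} = \frac{13 + p}{p + 1} = \frac{13 + p}{1 + p}$)
$\sqrt{1101 + R{\left(129 \right)}} = \sqrt{1101 + \frac{13 + 129}{1 + 129}} = \sqrt{1101 + \frac{1}{130} \cdot 142} = \sqrt{1101 + \frac{71}{65}} = \sqrt{\frac{71636}{65}} = \frac{2 \sqrt{1164085}}{65}$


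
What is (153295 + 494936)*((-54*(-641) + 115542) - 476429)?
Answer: -211500273063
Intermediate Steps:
(153295 + 494936)*((-54*(-641) + 115542) - 476429) = 648231*((34614 + 115542) - 476429) = 648231*(150156 - 476429) = 648231*(-326273) = -211500273063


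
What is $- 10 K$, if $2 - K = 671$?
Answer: $6690$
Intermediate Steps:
$K = -669$ ($K = 2 - 671 = -669$)
$- 10 K = \left(-10\right) \left(-669\right) = 6690$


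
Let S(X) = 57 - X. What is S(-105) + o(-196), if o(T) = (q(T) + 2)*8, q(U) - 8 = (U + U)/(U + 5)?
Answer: 49358/191 ≈ 258.42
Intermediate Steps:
q(U) = 8 + 2*U/(5 + U) (q(U) = 8 + (U + U)/(U + 5) = 8 + (2*U)/(5 + U) = 8 + 2*U/(5 + U))
o(T) = 16 + 80*(4 + T)/(5 + T) (o(T) = (10*(4 + T)/(5 + T) + 2)*8 = (2 + 10*(4 + T)/(5 + T))*8 = 16 + 80*(4 + T)/(5 + T))
S(-105) + o(-196) = (57 - 1*(-105)) + 16*(25 + 6*(-196))/(5 - 196) = (57 + 105) + 16*(25 - 1176)/(-191) = 162 + 16*(-1/191)*(-1151) = 162 + 18416/191 = 49358/191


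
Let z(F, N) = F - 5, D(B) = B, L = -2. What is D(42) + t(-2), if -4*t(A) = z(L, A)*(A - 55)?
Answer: -231/4 ≈ -57.750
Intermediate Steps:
z(F, N) = -5 + F
t(A) = -385/4 + 7*A/4 (t(A) = -(-5 - 2)*(A - 55)/4 = -(-7)*(-55 + A)/4 = -(385 - 7*A)/4 = -385/4 + 7*A/4)
D(42) + t(-2) = 42 + (-385/4 + (7/4)*(-2)) = 42 + (-385/4 - 7/2) = 42 - 399/4 = -231/4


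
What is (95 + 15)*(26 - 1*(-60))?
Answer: 9460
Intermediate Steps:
(95 + 15)*(26 - 1*(-60)) = 110*(26 + 60) = 110*86 = 9460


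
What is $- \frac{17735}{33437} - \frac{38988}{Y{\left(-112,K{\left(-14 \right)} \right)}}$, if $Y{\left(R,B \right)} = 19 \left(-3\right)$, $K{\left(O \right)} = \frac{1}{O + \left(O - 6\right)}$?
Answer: $\frac{22853173}{33437} \approx 683.47$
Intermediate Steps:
$K{\left(O \right)} = \frac{1}{-6 + 2 O}$ ($K{\left(O \right)} = \frac{1}{O + \left(O - 6\right)} = \frac{1}{O + \left(-6 + O\right)} = \frac{1}{-6 + 2 O}$)
$Y{\left(R,B \right)} = -57$
$- \frac{17735}{33437} - \frac{38988}{Y{\left(-112,K{\left(-14 \right)} \right)}} = - \frac{17735}{33437} - \frac{38988}{-57} = \left(-17735\right) \frac{1}{33437} - -684 = - \frac{17735}{33437} + 684 = \frac{22853173}{33437}$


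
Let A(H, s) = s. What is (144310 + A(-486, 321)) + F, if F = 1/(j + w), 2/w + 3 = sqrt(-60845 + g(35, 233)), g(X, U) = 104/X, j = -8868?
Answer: 12112080244405415413/83744703789982 + I*sqrt(74531485)/83744703789982 ≈ 1.4463e+5 + 1.0309e-10*I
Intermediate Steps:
w = 2/(-3 + I*sqrt(74531485)/35) (w = 2/(-3 + sqrt(-60845 + 104/35)) = 2/(-3 + sqrt(-2129471/35)) = 2/(-3 + I*sqrt(74531485)/35) ≈ -9.8601e-5 - 0.0081071*I)
F = 1/(-9443471229/1064893 - I*sqrt(74531485)/1064893) (F = 1/(-8868 + (-105/1064893 - I*sqrt(74531485)/1064893)) = 1/(-9443471229/1064893 - I*sqrt(74531485)/1064893) ≈ -0.00011277 + 0.e-10*I)
(144310 + A(-486, 321)) + F = (144310 + 321) + (-9443471229/83744703789982 + I*sqrt(74531485)/83744703789982) = 144631 + (-9443471229/83744703789982 + I*sqrt(74531485)/83744703789982) = 12112080244405415413/83744703789982 + I*sqrt(74531485)/83744703789982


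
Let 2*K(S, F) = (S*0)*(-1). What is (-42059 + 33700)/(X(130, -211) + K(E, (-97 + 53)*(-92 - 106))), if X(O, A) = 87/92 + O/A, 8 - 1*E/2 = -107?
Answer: -162264908/6397 ≈ -25366.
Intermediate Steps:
E = 230 (E = 16 - 2*(-107) = 16 + 214 = 230)
K(S, F) = 0 (K(S, F) = ((S*0)*(-1))/2 = (0*(-1))/2 = (½)*0 = 0)
X(O, A) = 87/92 + O/A (X(O, A) = 87*(1/92) + O/A = 87/92 + O/A)
(-42059 + 33700)/(X(130, -211) + K(E, (-97 + 53)*(-92 - 106))) = (-42059 + 33700)/((87/92 + 130/(-211)) + 0) = -8359/((87/92 + 130*(-1/211)) + 0) = -8359/((87/92 - 130/211) + 0) = -8359/(6397/19412 + 0) = -8359/6397/19412 = -8359*19412/6397 = -162264908/6397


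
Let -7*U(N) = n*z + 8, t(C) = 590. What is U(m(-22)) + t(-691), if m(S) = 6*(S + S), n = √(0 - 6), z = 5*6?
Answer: 4122/7 - 30*I*√6/7 ≈ 588.86 - 10.498*I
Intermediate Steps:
z = 30
n = I*√6 (n = √(-6) = I*√6 ≈ 2.4495*I)
m(S) = 12*S (m(S) = 6*(2*S) = 12*S)
U(N) = -8/7 - 30*I*√6/7 (U(N) = -((I*√6)*30 + 8)/7 = -(30*I*√6 + 8)/7 = -(8 + 30*I*√6)/7 = -8/7 - 30*I*√6/7)
U(m(-22)) + t(-691) = (-8/7 - 30*I*√6/7) + 590 = 4122/7 - 30*I*√6/7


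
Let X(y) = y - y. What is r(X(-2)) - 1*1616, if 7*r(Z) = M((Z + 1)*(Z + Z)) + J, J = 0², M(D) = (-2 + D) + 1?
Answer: -11313/7 ≈ -1616.1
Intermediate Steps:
X(y) = 0
M(D) = -1 + D
J = 0
r(Z) = -⅐ + 2*Z*(1 + Z)/7 (r(Z) = ((-1 + (Z + 1)*(Z + Z)) + 0)/7 = ((-1 + (1 + Z)*(2*Z)) + 0)/7 = ((-1 + 2*Z*(1 + Z)) + 0)/7 = (-1 + 2*Z*(1 + Z))/7 = -⅐ + 2*Z*(1 + Z)/7)
r(X(-2)) - 1*1616 = (-⅐ + (2/7)*0*(1 + 0)) - 1*1616 = (-⅐ + (2/7)*0*1) - 1616 = (-⅐ + 0) - 1616 = -⅐ - 1616 = -11313/7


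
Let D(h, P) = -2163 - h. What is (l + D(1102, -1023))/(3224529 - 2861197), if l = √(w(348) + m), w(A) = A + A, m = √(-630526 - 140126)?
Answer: -3265/363332 + √(696 + 6*I*√21407)/363332 ≈ -0.0089033 + 4.0088e-5*I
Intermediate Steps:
m = 6*I*√21407 (m = √(-770652) = 6*I*√21407 ≈ 877.87*I)
w(A) = 2*A
l = √(696 + 6*I*√21407) (l = √(2*348 + 6*I*√21407) = √(696 + 6*I*√21407) ≈ 30.135 + 14.565*I)
(l + D(1102, -1023))/(3224529 - 2861197) = (√(696 + 6*I*√21407) + (-2163 - 1*1102))/(3224529 - 2861197) = (√(696 + 6*I*√21407) + (-2163 - 1102))/363332 = (√(696 + 6*I*√21407) - 3265)*(1/363332) = (-3265 + √(696 + 6*I*√21407))*(1/363332) = -3265/363332 + √(696 + 6*I*√21407)/363332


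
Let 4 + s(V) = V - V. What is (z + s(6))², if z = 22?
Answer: 324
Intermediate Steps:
s(V) = -4 (s(V) = -4 + (V - V) = -4 + 0 = -4)
(z + s(6))² = (22 - 4)² = 18² = 324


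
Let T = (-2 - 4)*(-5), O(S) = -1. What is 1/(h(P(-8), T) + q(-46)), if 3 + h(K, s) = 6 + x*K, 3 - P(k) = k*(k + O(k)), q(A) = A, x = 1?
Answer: -1/112 ≈ -0.0089286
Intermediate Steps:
P(k) = 3 - k*(-1 + k) (P(k) = 3 - k*(k - 1) = 3 - k*(-1 + k))
T = 30 (T = -6*(-5) = 30)
h(K, s) = 3 + K (h(K, s) = -3 + (6 + 1*K) = -3 + (6 + K) = 3 + K)
1/(h(P(-8), T) + q(-46)) = 1/((3 + (3 - 8 - 1*(-8)²)) - 46) = 1/((3 + (3 - 8 - 1*64)) - 46) = 1/((3 + (3 - 8 - 64)) - 46) = 1/((3 - 69) - 46) = 1/(-66 - 46) = 1/(-112) = -1/112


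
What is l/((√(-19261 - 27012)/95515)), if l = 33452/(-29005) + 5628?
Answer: -3117737360864*I*√46273/268429673 ≈ -2.4985e+6*I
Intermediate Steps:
l = 163206688/29005 (l = 33452*(-1/29005) + 5628 = -33452/29005 + 5628 = 163206688/29005 ≈ 5626.8)
l/((√(-19261 - 27012)/95515)) = 163206688/(29005*((√(-19261 - 27012)/95515))) = 163206688/(29005*((√(-46273)*(1/95515)))) = 163206688/(29005*(((I*√46273)*(1/95515)))) = 163206688/(29005*((I*√46273/95515))) = 163206688*(-95515*I*√46273/46273)/29005 = -3117737360864*I*√46273/268429673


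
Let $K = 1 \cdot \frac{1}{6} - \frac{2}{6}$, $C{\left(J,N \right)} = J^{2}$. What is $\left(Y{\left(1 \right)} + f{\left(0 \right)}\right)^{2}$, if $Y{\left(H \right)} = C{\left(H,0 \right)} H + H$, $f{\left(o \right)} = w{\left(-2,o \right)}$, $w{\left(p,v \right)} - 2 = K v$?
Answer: $16$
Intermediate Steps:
$K = - \frac{1}{6}$ ($K = 1 \cdot \frac{1}{6} - \frac{1}{3} = \frac{1}{6} - \frac{1}{3} = - \frac{1}{6} \approx -0.16667$)
$w{\left(p,v \right)} = 2 - \frac{v}{6}$
$f{\left(o \right)} = 2 - \frac{o}{6}$
$Y{\left(H \right)} = H + H^{3}$ ($Y{\left(H \right)} = H^{2} H + H = H^{3} + H = H + H^{3}$)
$\left(Y{\left(1 \right)} + f{\left(0 \right)}\right)^{2} = \left(\left(1 + 1^{3}\right) + \left(2 - 0\right)\right)^{2} = \left(\left(1 + 1\right) + \left(2 + 0\right)\right)^{2} = \left(2 + 2\right)^{2} = 4^{2} = 16$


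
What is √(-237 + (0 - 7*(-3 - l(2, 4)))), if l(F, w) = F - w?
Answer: I*√230 ≈ 15.166*I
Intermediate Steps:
√(-237 + (0 - 7*(-3 - l(2, 4)))) = √(-237 + (0 - 7*(-3 - (2 - 1*4)))) = √(-237 + (0 - 7*(-3 - (2 - 4)))) = √(-237 + (0 - 7*(-3 - 1*(-2)))) = √(-237 + (0 - 7*(-3 + 2))) = √(-237 + (0 - 7*(-1))) = √(-237 + (0 + 7)) = √(-237 + 7) = √(-230) = I*√230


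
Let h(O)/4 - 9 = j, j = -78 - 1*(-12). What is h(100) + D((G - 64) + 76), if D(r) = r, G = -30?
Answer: -246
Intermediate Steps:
j = -66 (j = -78 + 12 = -66)
h(O) = -228 (h(O) = 36 + 4*(-66) = 36 - 264 = -228)
h(100) + D((G - 64) + 76) = -228 + ((-30 - 64) + 76) = -228 + (-94 + 76) = -228 - 18 = -246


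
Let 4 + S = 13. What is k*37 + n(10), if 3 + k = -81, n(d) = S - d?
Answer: -3109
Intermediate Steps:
S = 9 (S = -4 + 13 = 9)
n(d) = 9 - d
k = -84 (k = -3 - 81 = -84)
k*37 + n(10) = -84*37 + (9 - 1*10) = -3108 + (9 - 10) = -3108 - 1 = -3109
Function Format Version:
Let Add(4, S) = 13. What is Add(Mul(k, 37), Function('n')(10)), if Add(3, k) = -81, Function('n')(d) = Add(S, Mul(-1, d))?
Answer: -3109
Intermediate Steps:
S = 9 (S = Add(-4, 13) = 9)
Function('n')(d) = Add(9, Mul(-1, d))
k = -84 (k = Add(-3, -81) = -84)
Add(Mul(k, 37), Function('n')(10)) = Add(Mul(-84, 37), Add(9, Mul(-1, 10))) = Add(-3108, Add(9, -10)) = Add(-3108, -1) = -3109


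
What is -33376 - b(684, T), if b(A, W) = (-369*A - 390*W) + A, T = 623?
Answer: 461306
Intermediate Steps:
b(A, W) = -390*W - 368*A (b(A, W) = (-390*W - 369*A) + A = -390*W - 368*A)
-33376 - b(684, T) = -33376 - (-390*623 - 368*684) = -33376 - (-242970 - 251712) = -33376 - 1*(-494682) = -33376 + 494682 = 461306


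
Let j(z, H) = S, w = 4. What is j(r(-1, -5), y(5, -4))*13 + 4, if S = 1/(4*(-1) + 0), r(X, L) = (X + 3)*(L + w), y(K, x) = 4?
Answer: ¾ ≈ 0.75000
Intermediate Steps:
r(X, L) = (3 + X)*(4 + L) (r(X, L) = (X + 3)*(L + 4) = (3 + X)*(4 + L))
S = -¼ (S = 1/(-4 + 0) = 1/(-4) = -¼ ≈ -0.25000)
j(z, H) = -¼
j(r(-1, -5), y(5, -4))*13 + 4 = -¼*13 + 4 = -13/4 + 4 = ¾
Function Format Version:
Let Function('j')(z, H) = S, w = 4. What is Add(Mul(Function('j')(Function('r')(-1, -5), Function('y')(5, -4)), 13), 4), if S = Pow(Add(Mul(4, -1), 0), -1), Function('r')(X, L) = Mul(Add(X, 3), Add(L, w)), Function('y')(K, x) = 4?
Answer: Rational(3, 4) ≈ 0.75000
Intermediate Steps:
Function('r')(X, L) = Mul(Add(3, X), Add(4, L)) (Function('r')(X, L) = Mul(Add(X, 3), Add(L, 4)) = Mul(Add(3, X), Add(4, L)))
S = Rational(-1, 4) (S = Pow(Add(-4, 0), -1) = Pow(-4, -1) = Rational(-1, 4) ≈ -0.25000)
Function('j')(z, H) = Rational(-1, 4)
Add(Mul(Function('j')(Function('r')(-1, -5), Function('y')(5, -4)), 13), 4) = Add(Mul(Rational(-1, 4), 13), 4) = Add(Rational(-13, 4), 4) = Rational(3, 4)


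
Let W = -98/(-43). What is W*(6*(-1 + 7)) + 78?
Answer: 6882/43 ≈ 160.05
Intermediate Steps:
W = 98/43 (W = -98*(-1/43) = 98/43 ≈ 2.2791)
W*(6*(-1 + 7)) + 78 = 98*(6*(-1 + 7))/43 + 78 = 98*(6*6)/43 + 78 = (98/43)*36 + 78 = 3528/43 + 78 = 6882/43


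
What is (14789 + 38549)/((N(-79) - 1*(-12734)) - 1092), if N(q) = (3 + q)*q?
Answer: 26669/8823 ≈ 3.0227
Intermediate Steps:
N(q) = q*(3 + q)
(14789 + 38549)/((N(-79) - 1*(-12734)) - 1092) = (14789 + 38549)/((-79*(3 - 79) - 1*(-12734)) - 1092) = 53338/((-79*(-76) + 12734) - 1092) = 53338/((6004 + 12734) - 1092) = 53338/(18738 - 1092) = 53338/17646 = 53338*(1/17646) = 26669/8823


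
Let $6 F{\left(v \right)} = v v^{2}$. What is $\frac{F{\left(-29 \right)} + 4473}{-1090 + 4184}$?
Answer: $\frac{2449}{18564} \approx 0.13192$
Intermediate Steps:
$F{\left(v \right)} = \frac{v^{3}}{6}$ ($F{\left(v \right)} = \frac{v v^{2}}{6} = \frac{v^{3}}{6}$)
$\frac{F{\left(-29 \right)} + 4473}{-1090 + 4184} = \frac{\frac{\left(-29\right)^{3}}{6} + 4473}{-1090 + 4184} = \frac{\frac{1}{6} \left(-24389\right) + 4473}{3094} = \left(- \frac{24389}{6} + 4473\right) \frac{1}{3094} = \frac{2449}{6} \cdot \frac{1}{3094} = \frac{2449}{18564}$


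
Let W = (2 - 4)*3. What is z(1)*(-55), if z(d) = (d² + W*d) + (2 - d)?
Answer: 220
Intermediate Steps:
W = -6 (W = -2*3 = -6)
z(d) = 2 + d² - 7*d (z(d) = (d² - 6*d) + (2 - d) = 2 + d² - 7*d)
z(1)*(-55) = (2 + 1² - 7*1)*(-55) = (2 + 1 - 7)*(-55) = -4*(-55) = 220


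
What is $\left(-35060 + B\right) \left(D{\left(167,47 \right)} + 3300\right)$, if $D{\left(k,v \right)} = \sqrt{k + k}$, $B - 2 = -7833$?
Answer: $-141540300 - 42891 \sqrt{334} \approx -1.4232 \cdot 10^{8}$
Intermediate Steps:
$B = -7831$ ($B = 2 - 7833 = -7831$)
$D{\left(k,v \right)} = \sqrt{2} \sqrt{k}$ ($D{\left(k,v \right)} = \sqrt{2 k} = \sqrt{2} \sqrt{k}$)
$\left(-35060 + B\right) \left(D{\left(167,47 \right)} + 3300\right) = \left(-35060 - 7831\right) \left(\sqrt{2} \sqrt{167} + 3300\right) = - 42891 \left(\sqrt{334} + 3300\right) = - 42891 \left(3300 + \sqrt{334}\right) = -141540300 - 42891 \sqrt{334}$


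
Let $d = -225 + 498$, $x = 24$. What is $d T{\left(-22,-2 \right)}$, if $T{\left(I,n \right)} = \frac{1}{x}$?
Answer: $\frac{91}{8} \approx 11.375$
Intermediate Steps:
$T{\left(I,n \right)} = \frac{1}{24}$
$d = 273$
$d T{\left(-22,-2 \right)} = 273 \cdot \frac{1}{24} = \frac{91}{8}$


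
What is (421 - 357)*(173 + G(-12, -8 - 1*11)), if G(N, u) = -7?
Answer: 10624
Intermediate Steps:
(421 - 357)*(173 + G(-12, -8 - 1*11)) = (421 - 357)*(173 - 7) = 64*166 = 10624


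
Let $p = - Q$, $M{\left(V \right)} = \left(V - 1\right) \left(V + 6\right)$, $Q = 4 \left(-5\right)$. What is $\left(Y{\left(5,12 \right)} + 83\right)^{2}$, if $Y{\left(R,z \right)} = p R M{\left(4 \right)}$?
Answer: $9504889$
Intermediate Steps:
$Q = -20$
$M{\left(V \right)} = \left(-1 + V\right) \left(6 + V\right)$
$p = 20$ ($p = \left(-1\right) \left(-20\right) = 20$)
$Y{\left(R,z \right)} = 600 R$ ($Y{\left(R,z \right)} = 20 R \left(-6 + 4^{2} + 5 \cdot 4\right) = 20 R \left(-6 + 16 + 20\right) = 20 R 30 = 600 R$)
$\left(Y{\left(5,12 \right)} + 83\right)^{2} = \left(600 \cdot 5 + 83\right)^{2} = \left(3000 + 83\right)^{2} = 3083^{2} = 9504889$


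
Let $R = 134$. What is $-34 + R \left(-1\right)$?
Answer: $-168$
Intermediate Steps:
$-34 + R \left(-1\right) = -34 + 134 \left(-1\right) = -34 - 134 = -168$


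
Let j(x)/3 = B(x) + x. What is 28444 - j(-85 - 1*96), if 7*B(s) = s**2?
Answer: 104626/7 ≈ 14947.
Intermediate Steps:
B(s) = s**2/7
j(x) = 3*x + 3*x**2/7 (j(x) = 3*(x**2/7 + x) = 3*(x + x**2/7) = 3*x + 3*x**2/7)
28444 - j(-85 - 1*96) = 28444 - 3*(-85 - 1*96)*(7 + (-85 - 1*96))/7 = 28444 - 3*(-85 - 96)*(7 + (-85 - 96))/7 = 28444 - 3*(-181)*(7 - 181)/7 = 28444 - 3*(-181)*(-174)/7 = 28444 - 1*94482/7 = 28444 - 94482/7 = 104626/7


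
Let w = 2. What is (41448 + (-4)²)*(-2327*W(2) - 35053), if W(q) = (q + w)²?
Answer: -2997225240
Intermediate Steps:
W(q) = (2 + q)² (W(q) = (q + 2)² = (2 + q)²)
(41448 + (-4)²)*(-2327*W(2) - 35053) = (41448 + (-4)²)*(-2327*(2 + 2)² - 35053) = (41448 + 16)*(-2327*4² - 35053) = 41464*(-2327*16 - 35053) = 41464*(-37232 - 35053) = 41464*(-72285) = -2997225240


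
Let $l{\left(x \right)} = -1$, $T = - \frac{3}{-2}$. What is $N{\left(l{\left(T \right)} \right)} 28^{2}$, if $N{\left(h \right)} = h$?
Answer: $-784$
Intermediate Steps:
$T = \frac{3}{2}$ ($T = \left(-3\right) \left(- \frac{1}{2}\right) = \frac{3}{2} \approx 1.5$)
$N{\left(l{\left(T \right)} \right)} 28^{2} = - 28^{2} = \left(-1\right) 784 = -784$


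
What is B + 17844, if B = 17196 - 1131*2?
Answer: 32778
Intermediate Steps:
B = 14934 (B = 17196 - 1*2262 = 17196 - 2262 = 14934)
B + 17844 = 14934 + 17844 = 32778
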